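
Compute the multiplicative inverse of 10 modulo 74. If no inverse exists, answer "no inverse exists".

no inverse exists

Euclidean algorithm on 74, 10:
74 = 7×10 + 4
10 = 2×4 + 2
4 = 2×2 + 0
gcd(10, 74) = 2 ≠ 1, so 10 has no multiplicative inverse modulo 74.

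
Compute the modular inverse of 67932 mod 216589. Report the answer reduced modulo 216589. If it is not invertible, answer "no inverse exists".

Run Euclid on (216589, 67932):
216589 = 3*67932 + 12793
67932 = 5*12793 + 3967
12793 = 3*3967 + 892
3967 = 4*892 + 399
892 = 2*399 + 94
399 = 4*94 + 23
94 = 4*23 + 2
23 = 11*2 + 1
2 = 2*1 + 0
The gcd is 1. Working backward:
1 = 23 − 11·2
1 = −11·94 + 45·23
1 = 45·399 − 191·94
1 = −191·892 + 427·399
1 = 427·3967 − 1899·892
1 = −1899·12793 + 6124·3967
1 = 6124·67932 − 32519·12793
1 = −32519·216589 + 103681·67932
So 67932·103681 ≡ 1 (mod 216589).

103681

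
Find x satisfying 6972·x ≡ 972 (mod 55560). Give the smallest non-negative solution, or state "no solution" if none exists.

First find gcd(6972, 55560):
55560 = 7×6972 + 6756
6972 = 1×6756 + 216
6756 = 31×216 + 60
216 = 3×60 + 36
60 = 1×36 + 24
36 = 1×24 + 12
24 = 2×12 + 0
gcd = 12 and 12 | 972, so solutions exist. Divide through by 12: 581x ≡ 81 (mod 4630).
Now find 581⁻¹ mod 4630:
4630 = 7*581 + 563
581 = 1*563 + 18
563 = 31*18 + 5
18 = 3*5 + 3
5 = 1*3 + 2
3 = 1*2 + 1
2 = 2*1 + 0
Back-substitute:
1 = 3 − 2
1 = −5 + 2·3
1 = 2·18 − 7·5
1 = −7·563 + 219·18
1 = 219·581 − 226·563
1 = −226·4630 + 1801·581
So 581⁻¹ ≡ 1801 (mod 4630).
Then x ≡ 1801·81 ≡ 2351 (mod 4630); the smallest non-negative solution is x = 2351.

2351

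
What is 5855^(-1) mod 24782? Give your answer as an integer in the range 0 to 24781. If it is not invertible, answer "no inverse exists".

gcd(24782, 5855) by repeated division:
24782 = 4*5855 + 1362
5855 = 4*1362 + 407
1362 = 3*407 + 141
407 = 2*141 + 125
141 = 1*125 + 16
125 = 7*16 + 13
16 = 1*13 + 3
13 = 4*3 + 1
3 = 3*1 + 0
Since gcd(5855, 24782) = 1, back-substitute to write 1 as a combination:
1 = 13 − 4·3
1 = −4·16 + 5·13
1 = 5·125 − 39·16
1 = −39·141 + 44·125
1 = 44·407 − 127·141
1 = −127·1362 + 425·407
1 = 425·5855 − 1827·1362
1 = −1827·24782 + 7733·5855
So 5855·7733 ≡ 1 (mod 24782).

7733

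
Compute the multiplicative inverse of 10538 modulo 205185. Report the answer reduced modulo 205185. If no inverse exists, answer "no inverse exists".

Run Euclid on (205185, 10538):
205185 = 19·10538 + 4963
10538 = 2·4963 + 612
4963 = 8·612 + 67
612 = 9·67 + 9
67 = 7·9 + 4
9 = 2·4 + 1
4 = 4·1 + 0
gcd = 1, so the inverse exists. Back-substitute:
1 = 9 − 2·4
1 = −2·67 + 15·9
1 = 15·612 − 137·67
1 = −137·4963 + 1111·612
1 = 1111·10538 − 2359·4963
1 = −2359·205185 + 45932·10538
So 10538·45932 ≡ 1 (mod 205185).

45932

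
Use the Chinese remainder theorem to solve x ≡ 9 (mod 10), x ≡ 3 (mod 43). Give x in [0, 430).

89

Write x = 9 + 10·k. Then 10·k ≡ 3 − 9 ≡ 37 (mod 43).
Need 10⁻¹ mod 43. Extended Euclid on (43, 10):
43 = 4×10 + 3
10 = 3×3 + 1
3 = 3×1 + 0
Back-substitute:
1 = 10 − 3·3
1 = −3·43 + 13·10
10⁻¹ ≡ 13 (mod 43), so k ≡ 13·37 ≡ 8 (mod 43).
x = 9 + 10·8 = 89.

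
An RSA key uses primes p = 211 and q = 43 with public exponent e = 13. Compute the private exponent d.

1357

φ(n) = (p−1)(q−1) = 210·42 = 8820.
Need d with 13·d ≡ 1 (mod 8820). Apply the extended Euclidean algorithm:
8820 = 678*13 + 6
13 = 2*6 + 1
6 = 6*1 + 0
Back-substitute:
1 = 13 − 2·6
1 = −2·8820 + 1357·13
So 13·1357 ≡ 1 (mod 8820), hence d = 1357.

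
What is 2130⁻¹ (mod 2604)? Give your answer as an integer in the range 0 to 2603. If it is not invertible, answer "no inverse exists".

Compute gcd(2130, 2604):
2604 = 1×2130 + 474
2130 = 4×474 + 234
474 = 2×234 + 6
234 = 39×6 + 0
gcd(2130, 2604) = 6 ≠ 1, so 2130 has no multiplicative inverse modulo 2604.

no inverse exists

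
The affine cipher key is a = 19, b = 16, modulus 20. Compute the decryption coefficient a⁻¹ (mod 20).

Apply the Euclidean algorithm to 20 and 19:
20 = 1*19 + 1
19 = 19*1 + 0
The gcd is 1. Working backward:
1 = 20 − 19
Thus 19·(-1) ≡ 1 (mod 20); reducing, -1 mod 20 = 19.

19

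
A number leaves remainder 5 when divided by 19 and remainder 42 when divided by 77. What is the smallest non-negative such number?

119

Write x = 5 + 19·k. Then 19·k ≡ 42 − 5 ≡ 37 (mod 77).
Need 19⁻¹ mod 77. Extended Euclid on (77, 19):
77 = 4×19 + 1
19 = 19×1 + 0
Back-substitute:
1 = 77 − 4·19
19⁻¹ ≡ 73 (mod 77), so k ≡ 73·37 ≡ 6 (mod 77).
x = 5 + 19·6 = 119.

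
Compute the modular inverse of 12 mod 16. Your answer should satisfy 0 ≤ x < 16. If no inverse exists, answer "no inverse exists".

no inverse exists

Euclidean algorithm on 16, 12:
16 = 1*12 + 4
12 = 3*4 + 0
Since gcd = 4 > 1, 12 is not a unit mod 16.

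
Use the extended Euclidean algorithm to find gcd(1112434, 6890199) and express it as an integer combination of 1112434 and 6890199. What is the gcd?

1

Euclidean algorithm:
6890199 = 6·1112434 + 215595
1112434 = 5·215595 + 34459
215595 = 6·34459 + 8841
34459 = 3·8841 + 7936
8841 = 1·7936 + 905
7936 = 8·905 + 696
905 = 1·696 + 209
696 = 3·209 + 69
209 = 3·69 + 2
69 = 34·2 + 1
2 = 2·1 + 0
gcd(1112434, 6890199) = 1.
Express as a combination:
1 = 69 − 34·2
1 = −34·209 + 103·69
1 = 103·696 − 343·209
1 = −343·905 + 446·696
1 = 446·7936 − 3911·905
1 = −3911·8841 + 4357·7936
1 = 4357·34459 − 16982·8841
1 = −16982·215595 + 106249·34459
1 = 106249·1112434 − 548227·215595
1 = −548227·6890199 + 3395611·1112434
So 1 = (-548227)·6890199 + (3395611)·1112434.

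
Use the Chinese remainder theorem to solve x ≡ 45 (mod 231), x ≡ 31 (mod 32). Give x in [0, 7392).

Write x = 45 + 231·k. Then 231·k ≡ 31 − 45 ≡ 18 (mod 32).
Need 231⁻¹ mod 32. Extended Euclid on (32, 7):
32 = 4*7 + 4
7 = 1*4 + 3
4 = 1*3 + 1
3 = 3*1 + 0
Back-substitute:
1 = 4 − 3
1 = −7 + 2·4
1 = 2·32 − 9·7
231⁻¹ ≡ 23 (mod 32), so k ≡ 23·18 ≡ 30 (mod 32).
x = 45 + 231·30 = 6975.

6975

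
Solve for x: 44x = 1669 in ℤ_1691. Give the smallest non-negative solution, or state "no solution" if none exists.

845

First find gcd(44, 1691):
1691 = 38·44 + 19
44 = 2·19 + 6
19 = 3·6 + 1
6 = 6·1 + 0
gcd = 1, so a unique solution mod 1691 exists.
Back-substitute for the Bézout coefficients:
1 = 19 − 3·6
1 = −3·44 + 7·19
1 = 7·1691 − 269·44
So 44·(-269) ≡ 1 (mod 1691), giving 44⁻¹ ≡ 1422.
x ≡ 44⁻¹·1669 ≡ 1422·1669 ≡ 845 (mod 1691).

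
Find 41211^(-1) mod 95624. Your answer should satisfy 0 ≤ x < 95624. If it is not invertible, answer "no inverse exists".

73699

Run Euclid on (95624, 41211):
95624 = 2×41211 + 13202
41211 = 3×13202 + 1605
13202 = 8×1605 + 362
1605 = 4×362 + 157
362 = 2×157 + 48
157 = 3×48 + 13
48 = 3×13 + 9
13 = 1×9 + 4
9 = 2×4 + 1
4 = 4×1 + 0
gcd = 1, so the inverse exists. Back-substitute:
1 = 9 − 2·4
1 = −2·13 + 3·9
1 = 3·48 − 11·13
1 = −11·157 + 36·48
1 = 36·362 − 83·157
1 = −83·1605 + 368·362
1 = 368·13202 − 3027·1605
1 = −3027·41211 + 9449·13202
1 = 9449·95624 − 21925·41211
So 41211·(-21925) ≡ 1 (mod 95624), and -21925 ≡ 73699 (mod 95624).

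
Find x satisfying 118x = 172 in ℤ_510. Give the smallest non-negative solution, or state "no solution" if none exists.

First find gcd(118, 510):
510 = 4×118 + 38
118 = 3×38 + 4
38 = 9×4 + 2
4 = 2×2 + 0
gcd = 2 and 2 | 172, so solutions exist. Divide through by 2: 59x ≡ 86 (mod 255).
Now find 59⁻¹ mod 255:
255 = 4*59 + 19
59 = 3*19 + 2
19 = 9*2 + 1
2 = 2*1 + 0
Back-substitute:
1 = 19 − 9·2
1 = −9·59 + 28·19
1 = 28·255 − 121·59
So 59·(-121) ≡ 1 (mod 255), i.e. 59⁻¹ ≡ 134.
Then x ≡ 134·86 ≡ 49 (mod 255); the smallest non-negative solution is x = 49.

49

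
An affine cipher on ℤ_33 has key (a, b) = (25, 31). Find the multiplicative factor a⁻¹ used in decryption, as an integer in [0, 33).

Extended Euclidean algorithm:
33 = 1*25 + 8
25 = 3*8 + 1
8 = 8*1 + 0
The gcd is 1. Working backward:
1 = 25 − 3·8
1 = −3·33 + 4·25
So 25·4 ≡ 1 (mod 33).

4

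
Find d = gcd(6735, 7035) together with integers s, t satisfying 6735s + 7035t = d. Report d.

15

Repeated division:
7035 = 1×6735 + 300
6735 = 22×300 + 135
300 = 2×135 + 30
135 = 4×30 + 15
30 = 2×15 + 0
gcd(6735, 7035) = 15.
Back-substituting:
15 = 135 − 4·30
15 = −4·300 + 9·135
15 = 9·6735 − 202·300
15 = −202·7035 + 211·6735
So 15 = (-202)·7035 + (211)·6735.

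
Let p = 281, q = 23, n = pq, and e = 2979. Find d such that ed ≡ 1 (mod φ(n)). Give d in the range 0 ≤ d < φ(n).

3019

φ(n) = (p−1)(q−1) = 280·22 = 6160.
Need d with 2979·d ≡ 1 (mod 6160). Apply the extended Euclidean algorithm:
6160 = 2×2979 + 202
2979 = 14×202 + 151
202 = 1×151 + 51
151 = 2×51 + 49
51 = 1×49 + 2
49 = 24×2 + 1
2 = 2×1 + 0
Back-substitute:
1 = 49 − 24·2
1 = −24·51 + 25·49
1 = 25·151 − 74·51
1 = −74·202 + 99·151
1 = 99·2979 − 1460·202
1 = −1460·6160 + 3019·2979
So 2979·3019 ≡ 1 (mod 6160), hence d = 3019.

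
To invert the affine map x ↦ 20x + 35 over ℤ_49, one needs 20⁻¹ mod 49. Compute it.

Run Euclid on (49, 20):
49 = 2·20 + 9
20 = 2·9 + 2
9 = 4·2 + 1
2 = 2·1 + 0
Since gcd(20, 49) = 1, back-substitute to write 1 as a combination:
1 = 9 − 4·2
1 = −4·20 + 9·9
1 = 9·49 − 22·20
So 20·(-22) ≡ 1 (mod 49), and -22 ≡ 27 (mod 49).

27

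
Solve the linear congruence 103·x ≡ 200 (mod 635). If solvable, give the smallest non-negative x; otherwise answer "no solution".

First find gcd(103, 635):
635 = 6×103 + 17
103 = 6×17 + 1
17 = 17×1 + 0
gcd = 1, so a unique solution mod 635 exists.
Back-substitute for the Bézout coefficients:
1 = 103 − 6·17
1 = −6·635 + 37·103
So 103·(37) ≡ 1 (mod 635), giving 103⁻¹ ≡ 37.
x ≡ 103⁻¹·200 ≡ 37·200 ≡ 415 (mod 635).

415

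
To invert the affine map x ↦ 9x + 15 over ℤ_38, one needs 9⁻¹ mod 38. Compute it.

Extended Euclidean algorithm:
38 = 4×9 + 2
9 = 4×2 + 1
2 = 2×1 + 0
The gcd is 1. Working backward:
1 = 9 − 4·2
1 = −4·38 + 17·9
So 9·17 ≡ 1 (mod 38).

17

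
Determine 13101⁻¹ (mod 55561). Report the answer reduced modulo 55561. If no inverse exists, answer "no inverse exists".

no inverse exists

Compute gcd(13101, 55561):
55561 = 4×13101 + 3157
13101 = 4×3157 + 473
3157 = 6×473 + 319
473 = 1×319 + 154
319 = 2×154 + 11
154 = 14×11 + 0
Since gcd = 11 > 1, 13101 is not a unit mod 55561.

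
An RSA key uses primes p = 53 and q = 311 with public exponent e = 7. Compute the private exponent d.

2303

φ(n) = (p−1)(q−1) = 52·310 = 16120.
Need d with 7·d ≡ 1 (mod 16120). Apply the extended Euclidean algorithm:
16120 = 2302*7 + 6
7 = 1*6 + 1
6 = 6*1 + 0
Back-substitute:
1 = 7 − 6
1 = −16120 + 2303·7
So 7·2303 ≡ 1 (mod 16120), hence d = 2303.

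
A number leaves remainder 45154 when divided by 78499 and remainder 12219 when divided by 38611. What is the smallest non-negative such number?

821615688

Write x = 45154 + 78499·k. Then 78499·k ≡ 12219 − 45154 ≡ 5676 (mod 38611).
Need 78499⁻¹ mod 38611. Extended Euclid on (38611, 1277):
38611 = 30*1277 + 301
1277 = 4*301 + 73
301 = 4*73 + 9
73 = 8*9 + 1
9 = 9*1 + 0
Back-substitute:
1 = 73 − 8·9
1 = −8·301 + 33·73
1 = 33·1277 − 140·301
1 = −140·38611 + 4233·1277
78499⁻¹ ≡ 4233 (mod 38611), so k ≡ 4233·5676 ≡ 10466 (mod 38611).
x = 45154 + 78499·10466 = 821615688.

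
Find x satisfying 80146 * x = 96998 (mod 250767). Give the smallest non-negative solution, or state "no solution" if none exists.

First find gcd(80146, 250767):
250767 = 3·80146 + 10329
80146 = 7·10329 + 7843
10329 = 1·7843 + 2486
7843 = 3·2486 + 385
2486 = 6·385 + 176
385 = 2·176 + 33
176 = 5·33 + 11
33 = 3·11 + 0
gcd = 11 and 11 | 96998, so solutions exist. Divide through by 11: 7286x ≡ 8818 (mod 22797).
Now find 7286⁻¹ mod 22797:
22797 = 3·7286 + 939
7286 = 7·939 + 713
939 = 1·713 + 226
713 = 3·226 + 35
226 = 6·35 + 16
35 = 2·16 + 3
16 = 5·3 + 1
3 = 3·1 + 0
Back-substitute:
1 = 16 − 5·3
1 = −5·35 + 11·16
1 = 11·226 − 71·35
1 = −71·713 + 224·226
1 = 224·939 − 295·713
1 = −295·7286 + 2289·939
1 = 2289·22797 − 7162·7286
So 7286·(-7162) ≡ 1 (mod 22797), i.e. 7286⁻¹ ≡ 15635.
Then x ≡ 15635·8818 ≡ 15971 (mod 22797); the smallest non-negative solution is x = 15971.

15971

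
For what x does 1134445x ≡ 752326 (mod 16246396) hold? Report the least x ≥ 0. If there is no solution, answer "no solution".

6757354

First find gcd(1134445, 16246396):
16246396 = 14×1134445 + 364166
1134445 = 3×364166 + 41947
364166 = 8×41947 + 28590
41947 = 1×28590 + 13357
28590 = 2×13357 + 1876
13357 = 7×1876 + 225
1876 = 8×225 + 76
225 = 2×76 + 73
76 = 1×73 + 3
73 = 24×3 + 1
3 = 3×1 + 0
gcd = 1, so a unique solution mod 16246396 exists.
Back-substitute for the Bézout coefficients:
1 = 73 − 24·3
1 = −24·76 + 25·73
1 = 25·225 − 74·76
1 = −74·1876 + 617·225
1 = 617·13357 − 4393·1876
1 = −4393·28590 + 9403·13357
1 = 9403·41947 − 13796·28590
1 = −13796·364166 + 119771·41947
1 = 119771·1134445 − 373109·364166
1 = −373109·16246396 + 5343297·1134445
So 1134445·(5343297) ≡ 1 (mod 16246396), giving 1134445⁻¹ ≡ 5343297.
x ≡ 1134445⁻¹·752326 ≡ 5343297·752326 ≡ 6757354 (mod 16246396).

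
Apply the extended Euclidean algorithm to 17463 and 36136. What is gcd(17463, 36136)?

Repeated division:
36136 = 2·17463 + 1210
17463 = 14·1210 + 523
1210 = 2·523 + 164
523 = 3·164 + 31
164 = 5·31 + 9
31 = 3·9 + 4
9 = 2·4 + 1
4 = 4·1 + 0
gcd(17463, 36136) = 1.
Express as a combination:
1 = 9 − 2·4
1 = −2·31 + 7·9
1 = 7·164 − 37·31
1 = −37·523 + 118·164
1 = 118·1210 − 273·523
1 = −273·17463 + 3940·1210
1 = 3940·36136 − 8153·17463
So 1 = (3940)·36136 + (-8153)·17463.

1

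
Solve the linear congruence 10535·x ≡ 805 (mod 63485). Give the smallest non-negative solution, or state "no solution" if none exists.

First find gcd(10535, 63485):
63485 = 6×10535 + 275
10535 = 38×275 + 85
275 = 3×85 + 20
85 = 4×20 + 5
20 = 4×5 + 0
gcd = 5 and 5 | 805, so solutions exist. Divide through by 5: 2107x ≡ 161 (mod 12697).
Now find 2107⁻¹ mod 12697:
12697 = 6×2107 + 55
2107 = 38×55 + 17
55 = 3×17 + 4
17 = 4×4 + 1
4 = 4×1 + 0
Back-substitute:
1 = 17 − 4·4
1 = −4·55 + 13·17
1 = 13·2107 − 498·55
1 = −498·12697 + 3001·2107
So 2107⁻¹ ≡ 3001 (mod 12697).
Then x ≡ 3001·161 ≡ 675 (mod 12697); the smallest non-negative solution is x = 675.

675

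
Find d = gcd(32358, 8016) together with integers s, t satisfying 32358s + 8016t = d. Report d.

6

Euclidean algorithm:
32358 = 4*8016 + 294
8016 = 27*294 + 78
294 = 3*78 + 60
78 = 1*60 + 18
60 = 3*18 + 6
18 = 3*6 + 0
gcd(32358, 8016) = 6.
Working backward:
6 = 60 − 3·18
6 = −3·78 + 4·60
6 = 4·294 − 15·78
6 = −15·8016 + 409·294
6 = 409·32358 − 1651·8016
So 6 = (409)·32358 + (-1651)·8016.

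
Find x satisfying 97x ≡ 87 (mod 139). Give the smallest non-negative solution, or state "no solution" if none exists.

First find gcd(97, 139):
139 = 1*97 + 42
97 = 2*42 + 13
42 = 3*13 + 3
13 = 4*3 + 1
3 = 3*1 + 0
gcd = 1, so a unique solution mod 139 exists.
Back-substitute for the Bézout coefficients:
1 = 13 − 4·3
1 = −4·42 + 13·13
1 = 13·97 − 30·42
1 = −30·139 + 43·97
So 97·(43) ≡ 1 (mod 139), giving 97⁻¹ ≡ 43.
x ≡ 97⁻¹·87 ≡ 43·87 ≡ 127 (mod 139).

127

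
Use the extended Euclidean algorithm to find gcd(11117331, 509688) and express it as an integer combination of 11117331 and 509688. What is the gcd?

9

Repeated division:
11117331 = 21×509688 + 413883
509688 = 1×413883 + 95805
413883 = 4×95805 + 30663
95805 = 3×30663 + 3816
30663 = 8×3816 + 135
3816 = 28×135 + 36
135 = 3×36 + 27
36 = 1×27 + 9
27 = 3×9 + 0
gcd(11117331, 509688) = 9.
Express as a combination:
9 = 36 − 27
9 = −135 + 4·36
9 = 4·3816 − 113·135
9 = −113·30663 + 908·3816
9 = 908·95805 − 2837·30663
9 = −2837·413883 + 12256·95805
9 = 12256·509688 − 15093·413883
9 = −15093·11117331 + 329209·509688
So 9 = (-15093)·11117331 + (329209)·509688.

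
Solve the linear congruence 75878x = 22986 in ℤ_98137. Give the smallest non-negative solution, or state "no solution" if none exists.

92087

First find gcd(75878, 98137):
98137 = 1×75878 + 22259
75878 = 3×22259 + 9101
22259 = 2×9101 + 4057
9101 = 2×4057 + 987
4057 = 4×987 + 109
987 = 9×109 + 6
109 = 18×6 + 1
6 = 6×1 + 0
gcd = 1, so a unique solution mod 98137 exists.
Back-substitute for the Bézout coefficients:
1 = 109 − 18·6
1 = −18·987 + 163·109
1 = 163·4057 − 670·987
1 = −670·9101 + 1503·4057
1 = 1503·22259 − 3676·9101
1 = −3676·75878 + 12531·22259
1 = 12531·98137 − 16207·75878
So 75878·(-16207) ≡ 1 (mod 98137), giving 75878⁻¹ ≡ 81930.
x ≡ 75878⁻¹·22986 ≡ 81930·22986 ≡ 92087 (mod 98137).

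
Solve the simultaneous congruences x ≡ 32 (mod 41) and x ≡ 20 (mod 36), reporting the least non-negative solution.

524

Write x = 32 + 41·k. Then 41·k ≡ 20 − 32 ≡ 24 (mod 36).
Need 41⁻¹ mod 36. Extended Euclid on (36, 5):
36 = 7*5 + 1
5 = 5*1 + 0
Back-substitute:
1 = 36 − 7·5
41⁻¹ ≡ 29 (mod 36), so k ≡ 29·24 ≡ 12 (mod 36).
x = 32 + 41·12 = 524.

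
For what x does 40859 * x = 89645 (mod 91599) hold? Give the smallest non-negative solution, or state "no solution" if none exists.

First find gcd(40859, 91599):
91599 = 2·40859 + 9881
40859 = 4·9881 + 1335
9881 = 7·1335 + 536
1335 = 2·536 + 263
536 = 2·263 + 10
263 = 26·10 + 3
10 = 3·3 + 1
3 = 3·1 + 0
gcd = 1, so a unique solution mod 91599 exists.
Back-substitute for the Bézout coefficients:
1 = 10 − 3·3
1 = −3·263 + 79·10
1 = 79·536 − 161·263
1 = −161·1335 + 401·536
1 = 401·9881 − 2968·1335
1 = −2968·40859 + 12273·9881
1 = 12273·91599 − 27514·40859
So 40859·(-27514) ≡ 1 (mod 91599), giving 40859⁻¹ ≡ 64085.
x ≡ 40859⁻¹·89645 ≡ 64085·89645 ≡ 85342 (mod 91599).

85342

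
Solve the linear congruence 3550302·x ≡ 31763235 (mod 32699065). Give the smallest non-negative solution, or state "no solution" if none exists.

First find gcd(3550302, 32699065):
32699065 = 9·3550302 + 746347
3550302 = 4·746347 + 564914
746347 = 1·564914 + 181433
564914 = 3·181433 + 20615
181433 = 8·20615 + 16513
20615 = 1·16513 + 4102
16513 = 4·4102 + 105
4102 = 39·105 + 7
105 = 15·7 + 0
gcd = 7 and 7 | 31763235, so solutions exist. Divide through by 7: 507186x ≡ 4537605 (mod 4671295).
Now find 507186⁻¹ mod 4671295:
4671295 = 9·507186 + 106621
507186 = 4·106621 + 80702
106621 = 1·80702 + 25919
80702 = 3·25919 + 2945
25919 = 8·2945 + 2359
2945 = 1·2359 + 586
2359 = 4·586 + 15
586 = 39·15 + 1
15 = 15·1 + 0
Back-substitute:
1 = 586 − 39·15
1 = −39·2359 + 157·586
1 = 157·2945 − 196·2359
1 = −196·25919 + 1725·2945
1 = 1725·80702 − 5371·25919
1 = −5371·106621 + 7096·80702
1 = 7096·507186 − 33755·106621
1 = −33755·4671295 + 310891·507186
So 507186⁻¹ ≡ 310891 (mod 4671295).
Then x ≡ 310891·4537605 ≡ 2165120 (mod 4671295); the smallest non-negative solution is x = 2165120.

2165120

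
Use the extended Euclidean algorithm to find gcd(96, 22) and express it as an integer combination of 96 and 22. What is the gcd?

Euclidean algorithm:
96 = 4·22 + 8
22 = 2·8 + 6
8 = 1·6 + 2
6 = 3·2 + 0
gcd(96, 22) = 2.
Express as a combination:
2 = 8 − 6
2 = −22 + 3·8
2 = 3·96 − 13·22
So 2 = (3)·96 + (-13)·22.

2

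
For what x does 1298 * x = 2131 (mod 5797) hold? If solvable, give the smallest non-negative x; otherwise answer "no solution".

no solution

gcd(1298, 5797):
5797 = 4·1298 + 605
1298 = 2·605 + 88
605 = 6·88 + 77
88 = 1·77 + 11
77 = 7·11 + 0
gcd = 11, but 11 ∤ 2131, so the congruence has no solution.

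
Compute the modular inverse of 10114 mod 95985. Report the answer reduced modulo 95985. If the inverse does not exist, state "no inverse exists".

45544

Run Euclid on (95985, 10114):
95985 = 9×10114 + 4959
10114 = 2×4959 + 196
4959 = 25×196 + 59
196 = 3×59 + 19
59 = 3×19 + 2
19 = 9×2 + 1
2 = 2×1 + 0
Since gcd(10114, 95985) = 1, back-substitute to write 1 as a combination:
1 = 19 − 9·2
1 = −9·59 + 28·19
1 = 28·196 − 93·59
1 = −93·4959 + 2353·196
1 = 2353·10114 − 4799·4959
1 = −4799·95985 + 45544·10114
So 10114·45544 ≡ 1 (mod 95985).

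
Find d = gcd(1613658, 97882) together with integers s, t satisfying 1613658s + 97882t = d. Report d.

2

Repeated division:
1613658 = 16*97882 + 47546
97882 = 2*47546 + 2790
47546 = 17*2790 + 116
2790 = 24*116 + 6
116 = 19*6 + 2
6 = 3*2 + 0
gcd(1613658, 97882) = 2.
Back-substituting:
2 = 116 − 19·6
2 = −19·2790 + 457·116
2 = 457·47546 − 7788·2790
2 = −7788·97882 + 16033·47546
2 = 16033·1613658 − 264316·97882
So 2 = (16033)·1613658 + (-264316)·97882.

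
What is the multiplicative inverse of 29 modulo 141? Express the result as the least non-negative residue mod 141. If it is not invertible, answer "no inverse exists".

107

Apply the Euclidean algorithm to 141 and 29:
141 = 4·29 + 25
29 = 1·25 + 4
25 = 6·4 + 1
4 = 4·1 + 0
Since gcd(29, 141) = 1, back-substitute to write 1 as a combination:
1 = 25 − 6·4
1 = −6·29 + 7·25
1 = 7·141 − 34·29
So 29·(-34) ≡ 1 (mod 141), and -34 ≡ 107 (mod 141).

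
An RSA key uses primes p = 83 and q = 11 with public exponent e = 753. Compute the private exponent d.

φ(n) = (p−1)(q−1) = 82·10 = 820.
Need d with 753·d ≡ 1 (mod 820). Apply the extended Euclidean algorithm:
820 = 1*753 + 67
753 = 11*67 + 16
67 = 4*16 + 3
16 = 5*3 + 1
3 = 3*1 + 0
Back-substitute:
1 = 16 − 5·3
1 = −5·67 + 21·16
1 = 21·753 − 236·67
1 = −236·820 + 257·753
So 753·257 ≡ 1 (mod 820), hence d = 257.

257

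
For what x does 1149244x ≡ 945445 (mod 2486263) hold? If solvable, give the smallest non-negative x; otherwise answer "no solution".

1770331

First find gcd(1149244, 2486263):
2486263 = 2×1149244 + 187775
1149244 = 6×187775 + 22594
187775 = 8×22594 + 7023
22594 = 3×7023 + 1525
7023 = 4×1525 + 923
1525 = 1×923 + 602
923 = 1×602 + 321
602 = 1×321 + 281
321 = 1×281 + 40
281 = 7×40 + 1
40 = 40×1 + 0
gcd = 1, so a unique solution mod 2486263 exists.
Back-substitute for the Bézout coefficients:
1 = 281 − 7·40
1 = −7·321 + 8·281
1 = 8·602 − 15·321
1 = −15·923 + 23·602
1 = 23·1525 − 38·923
1 = −38·7023 + 175·1525
1 = 175·22594 − 563·7023
1 = −563·187775 + 4679·22594
1 = 4679·1149244 − 28637·187775
1 = −28637·2486263 + 61953·1149244
So 1149244·(61953) ≡ 1 (mod 2486263), giving 1149244⁻¹ ≡ 61953.
x ≡ 1149244⁻¹·945445 ≡ 61953·945445 ≡ 1770331 (mod 2486263).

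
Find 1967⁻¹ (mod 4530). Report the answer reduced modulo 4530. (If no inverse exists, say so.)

gcd(4530, 1967) by repeated division:
4530 = 2*1967 + 596
1967 = 3*596 + 179
596 = 3*179 + 59
179 = 3*59 + 2
59 = 29*2 + 1
2 = 2*1 + 0
Since gcd(1967, 4530) = 1, back-substitute to write 1 as a combination:
1 = 59 − 29·2
1 = −29·179 + 88·59
1 = 88·596 − 293·179
1 = −293·1967 + 967·596
1 = 967·4530 − 2227·1967
Hence 1967⁻¹ ≡ -2227 ≡ 2303 (mod 4530).

2303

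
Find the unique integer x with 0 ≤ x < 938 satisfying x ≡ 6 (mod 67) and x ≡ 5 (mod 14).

341

Write x = 6 + 67·k. Then 67·k ≡ 5 − 6 ≡ 13 (mod 14).
Need 67⁻¹ mod 14. Extended Euclid on (14, 11):
14 = 1*11 + 3
11 = 3*3 + 2
3 = 1*2 + 1
2 = 2*1 + 0
Back-substitute:
1 = 3 − 2
1 = −11 + 4·3
1 = 4·14 − 5·11
67⁻¹ ≡ 9 (mod 14), so k ≡ 9·13 ≡ 5 (mod 14).
x = 6 + 67·5 = 341.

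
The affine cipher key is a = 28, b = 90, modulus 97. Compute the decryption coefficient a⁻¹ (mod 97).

52

Apply the Euclidean algorithm to 97 and 28:
97 = 3×28 + 13
28 = 2×13 + 2
13 = 6×2 + 1
2 = 2×1 + 0
The gcd is 1. Working backward:
1 = 13 − 6·2
1 = −6·28 + 13·13
1 = 13·97 − 45·28
Hence 28⁻¹ ≡ -45 ≡ 52 (mod 97).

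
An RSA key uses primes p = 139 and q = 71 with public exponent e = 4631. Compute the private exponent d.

φ(n) = (p−1)(q−1) = 138·70 = 9660.
Need d with 4631·d ≡ 1 (mod 9660). Apply the extended Euclidean algorithm:
9660 = 2×4631 + 398
4631 = 11×398 + 253
398 = 1×253 + 145
253 = 1×145 + 108
145 = 1×108 + 37
108 = 2×37 + 34
37 = 1×34 + 3
34 = 11×3 + 1
3 = 3×1 + 0
Back-substitute:
1 = 34 − 11·3
1 = −11·37 + 12·34
1 = 12·108 − 35·37
1 = −35·145 + 47·108
1 = 47·253 − 82·145
1 = −82·398 + 129·253
1 = 129·4631 − 1501·398
1 = −1501·9660 + 3131·4631
So 4631·3131 ≡ 1 (mod 9660), hence d = 3131.

3131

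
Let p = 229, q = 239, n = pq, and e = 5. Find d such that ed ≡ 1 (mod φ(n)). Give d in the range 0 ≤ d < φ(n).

φ(n) = (p−1)(q−1) = 228·238 = 54264.
Need d with 5·d ≡ 1 (mod 54264). Apply the extended Euclidean algorithm:
54264 = 10852·5 + 4
5 = 1·4 + 1
4 = 4·1 + 0
Back-substitute:
1 = 5 − 4
1 = −54264 + 10853·5
So 5·10853 ≡ 1 (mod 54264), hence d = 10853.

10853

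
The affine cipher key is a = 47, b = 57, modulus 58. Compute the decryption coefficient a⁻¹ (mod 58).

Run Euclid on (58, 47):
58 = 1·47 + 11
47 = 4·11 + 3
11 = 3·3 + 2
3 = 1·2 + 1
2 = 2·1 + 0
The gcd is 1. Working backward:
1 = 3 − 2
1 = −11 + 4·3
1 = 4·47 − 17·11
1 = −17·58 + 21·47
So 47·21 ≡ 1 (mod 58).

21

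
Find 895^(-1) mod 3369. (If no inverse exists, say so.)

1453

Apply the Euclidean algorithm to 3369 and 895:
3369 = 3*895 + 684
895 = 1*684 + 211
684 = 3*211 + 51
211 = 4*51 + 7
51 = 7*7 + 2
7 = 3*2 + 1
2 = 2*1 + 0
gcd = 1, so the inverse exists. Back-substitute:
1 = 7 − 3·2
1 = −3·51 + 22·7
1 = 22·211 − 91·51
1 = −91·684 + 295·211
1 = 295·895 − 386·684
1 = −386·3369 + 1453·895
So 895·1453 ≡ 1 (mod 3369).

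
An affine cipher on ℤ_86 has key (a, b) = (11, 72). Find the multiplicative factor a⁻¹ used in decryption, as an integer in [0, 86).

Extended Euclidean algorithm:
86 = 7*11 + 9
11 = 1*9 + 2
9 = 4*2 + 1
2 = 2*1 + 0
Since gcd(11, 86) = 1, back-substitute to write 1 as a combination:
1 = 9 − 4·2
1 = −4·11 + 5·9
1 = 5·86 − 39·11
So 11·(-39) ≡ 1 (mod 86), and -39 ≡ 47 (mod 86).

47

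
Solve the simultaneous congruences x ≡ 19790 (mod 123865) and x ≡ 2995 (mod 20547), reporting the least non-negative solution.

Write x = 19790 + 123865·k. Then 123865·k ≡ 2995 − 19790 ≡ 3752 (mod 20547).
Need 123865⁻¹ mod 20547. Extended Euclid on (20547, 583):
20547 = 35*583 + 142
583 = 4*142 + 15
142 = 9*15 + 7
15 = 2*7 + 1
7 = 7*1 + 0
Back-substitute:
1 = 15 − 2·7
1 = −2·142 + 19·15
1 = 19·583 − 78·142
1 = −78·20547 + 2749·583
123865⁻¹ ≡ 2749 (mod 20547), so k ≡ 2749·3752 ≡ 20201 (mod 20547).
x = 19790 + 123865·20201 = 2502216655.

2502216655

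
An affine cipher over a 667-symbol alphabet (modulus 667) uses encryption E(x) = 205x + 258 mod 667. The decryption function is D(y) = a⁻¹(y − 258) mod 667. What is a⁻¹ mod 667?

218

Apply the Euclidean algorithm to 667 and 205:
667 = 3*205 + 52
205 = 3*52 + 49
52 = 1*49 + 3
49 = 16*3 + 1
3 = 3*1 + 0
Since gcd(205, 667) = 1, back-substitute to write 1 as a combination:
1 = 49 − 16·3
1 = −16·52 + 17·49
1 = 17·205 − 67·52
1 = −67·667 + 218·205
So 205·218 ≡ 1 (mod 667).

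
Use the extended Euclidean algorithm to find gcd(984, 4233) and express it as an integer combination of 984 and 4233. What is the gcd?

Euclidean algorithm:
4233 = 4*984 + 297
984 = 3*297 + 93
297 = 3*93 + 18
93 = 5*18 + 3
18 = 6*3 + 0
gcd(984, 4233) = 3.
Back-substituting:
3 = 93 − 5·18
3 = −5·297 + 16·93
3 = 16·984 − 53·297
3 = −53·4233 + 228·984
So 3 = (-53)·4233 + (228)·984.

3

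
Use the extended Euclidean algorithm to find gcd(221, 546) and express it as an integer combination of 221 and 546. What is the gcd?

Apply Euclid's algorithm to 546 and 221:
546 = 2·221 + 104
221 = 2·104 + 13
104 = 8·13 + 0
gcd(221, 546) = 13.
Working backward:
13 = 221 − 2·104
13 = −2·546 + 5·221
So 13 = (-2)·546 + (5)·221.

13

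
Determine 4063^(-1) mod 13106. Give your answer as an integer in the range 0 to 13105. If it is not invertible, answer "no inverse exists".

12177

Extended Euclidean algorithm:
13106 = 3×4063 + 917
4063 = 4×917 + 395
917 = 2×395 + 127
395 = 3×127 + 14
127 = 9×14 + 1
14 = 14×1 + 0
The gcd is 1. Working backward:
1 = 127 − 9·14
1 = −9·395 + 28·127
1 = 28·917 − 65·395
1 = −65·4063 + 288·917
1 = 288·13106 − 929·4063
Thus 4063·(-929) ≡ 1 (mod 13106); reducing, -929 mod 13106 = 12177.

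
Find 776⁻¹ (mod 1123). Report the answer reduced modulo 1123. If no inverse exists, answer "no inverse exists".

Apply the Euclidean algorithm to 1123 and 776:
1123 = 1*776 + 347
776 = 2*347 + 82
347 = 4*82 + 19
82 = 4*19 + 6
19 = 3*6 + 1
6 = 6*1 + 0
gcd = 1, so the inverse exists. Back-substitute:
1 = 19 − 3·6
1 = −3·82 + 13·19
1 = 13·347 − 55·82
1 = −55·776 + 123·347
1 = 123·1123 − 178·776
Thus 776·(-178) ≡ 1 (mod 1123); reducing, -178 mod 1123 = 945.

945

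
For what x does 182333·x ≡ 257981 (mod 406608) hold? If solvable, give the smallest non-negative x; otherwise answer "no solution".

349873

First find gcd(182333, 406608):
406608 = 2×182333 + 41942
182333 = 4×41942 + 14565
41942 = 2×14565 + 12812
14565 = 1×12812 + 1753
12812 = 7×1753 + 541
1753 = 3×541 + 130
541 = 4×130 + 21
130 = 6×21 + 4
21 = 5×4 + 1
4 = 4×1 + 0
gcd = 1, so a unique solution mod 406608 exists.
Back-substitute for the Bézout coefficients:
1 = 21 − 5·4
1 = −5·130 + 31·21
1 = 31·541 − 129·130
1 = −129·1753 + 418·541
1 = 418·12812 − 3055·1753
1 = −3055·14565 + 3473·12812
1 = 3473·41942 − 10001·14565
1 = −10001·182333 + 43477·41942
1 = 43477·406608 − 96955·182333
So 182333·(-96955) ≡ 1 (mod 406608), giving 182333⁻¹ ≡ 309653.
x ≡ 182333⁻¹·257981 ≡ 309653·257981 ≡ 349873 (mod 406608).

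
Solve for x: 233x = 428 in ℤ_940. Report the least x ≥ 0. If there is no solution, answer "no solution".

First find gcd(233, 940):
940 = 4×233 + 8
233 = 29×8 + 1
8 = 8×1 + 0
gcd = 1, so a unique solution mod 940 exists.
Back-substitute for the Bézout coefficients:
1 = 233 − 29·8
1 = −29·940 + 117·233
So 233·(117) ≡ 1 (mod 940), giving 233⁻¹ ≡ 117.
x ≡ 233⁻¹·428 ≡ 117·428 ≡ 256 (mod 940).

256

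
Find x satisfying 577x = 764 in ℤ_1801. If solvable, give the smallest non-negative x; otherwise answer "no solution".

First find gcd(577, 1801):
1801 = 3×577 + 70
577 = 8×70 + 17
70 = 4×17 + 2
17 = 8×2 + 1
2 = 2×1 + 0
gcd = 1, so a unique solution mod 1801 exists.
Back-substitute for the Bézout coefficients:
1 = 17 − 8·2
1 = −8·70 + 33·17
1 = 33·577 − 272·70
1 = −272·1801 + 849·577
So 577·(849) ≡ 1 (mod 1801), giving 577⁻¹ ≡ 849.
x ≡ 577⁻¹·764 ≡ 849·764 ≡ 276 (mod 1801).

276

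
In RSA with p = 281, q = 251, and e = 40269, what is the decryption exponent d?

φ(n) = (p−1)(q−1) = 280·250 = 70000.
Need d with 40269·d ≡ 1 (mod 70000). Apply the extended Euclidean algorithm:
70000 = 1·40269 + 29731
40269 = 1·29731 + 10538
29731 = 2·10538 + 8655
10538 = 1·8655 + 1883
8655 = 4·1883 + 1123
1883 = 1·1123 + 760
1123 = 1·760 + 363
760 = 2·363 + 34
363 = 10·34 + 23
34 = 1·23 + 11
23 = 2·11 + 1
11 = 11·1 + 0
Back-substitute:
1 = 23 − 2·11
1 = −2·34 + 3·23
1 = 3·363 − 32·34
1 = −32·760 + 67·363
1 = 67·1123 − 99·760
1 = −99·1883 + 166·1123
1 = 166·8655 − 763·1883
1 = −763·10538 + 929·8655
1 = 929·29731 − 2621·10538
1 = −2621·40269 + 3550·29731
1 = 3550·70000 − 6171·40269
So 40269·(-6171) ≡ 1 (mod 70000), hence d ≡ -6171 ≡ 63829 (mod 70000).

63829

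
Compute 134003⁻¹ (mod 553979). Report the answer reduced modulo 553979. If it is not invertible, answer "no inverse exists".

422044

Apply the Euclidean algorithm to 553979 and 134003:
553979 = 4×134003 + 17967
134003 = 7×17967 + 8234
17967 = 2×8234 + 1499
8234 = 5×1499 + 739
1499 = 2×739 + 21
739 = 35×21 + 4
21 = 5×4 + 1
4 = 4×1 + 0
gcd = 1, so the inverse exists. Back-substitute:
1 = 21 − 5·4
1 = −5·739 + 176·21
1 = 176·1499 − 357·739
1 = −357·8234 + 1961·1499
1 = 1961·17967 − 4279·8234
1 = −4279·134003 + 31914·17967
1 = 31914·553979 − 131935·134003
Thus 134003·(-131935) ≡ 1 (mod 553979); reducing, -131935 mod 553979 = 422044.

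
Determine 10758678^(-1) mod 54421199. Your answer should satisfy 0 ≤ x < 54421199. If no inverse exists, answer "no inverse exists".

no inverse exists

Compute gcd(10758678, 54421199):
54421199 = 5·10758678 + 627809
10758678 = 17·627809 + 85925
627809 = 7·85925 + 26334
85925 = 3·26334 + 6923
26334 = 3·6923 + 5565
6923 = 1·5565 + 1358
5565 = 4·1358 + 133
1358 = 10·133 + 28
133 = 4·28 + 21
28 = 1·21 + 7
21 = 3·7 + 0
gcd(10758678, 54421199) = 7 ≠ 1, so 10758678 has no multiplicative inverse modulo 54421199.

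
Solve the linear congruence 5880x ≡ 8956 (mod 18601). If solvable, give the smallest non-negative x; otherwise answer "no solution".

2798

First find gcd(5880, 18601):
18601 = 3·5880 + 961
5880 = 6·961 + 114
961 = 8·114 + 49
114 = 2·49 + 16
49 = 3·16 + 1
16 = 16·1 + 0
gcd = 1, so a unique solution mod 18601 exists.
Back-substitute for the Bézout coefficients:
1 = 49 − 3·16
1 = −3·114 + 7·49
1 = 7·961 − 59·114
1 = −59·5880 + 361·961
1 = 361·18601 − 1142·5880
So 5880·(-1142) ≡ 1 (mod 18601), giving 5880⁻¹ ≡ 17459.
x ≡ 5880⁻¹·8956 ≡ 17459·8956 ≡ 2798 (mod 18601).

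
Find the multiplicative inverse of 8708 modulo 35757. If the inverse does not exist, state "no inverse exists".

Run Euclid on (35757, 8708):
35757 = 4·8708 + 925
8708 = 9·925 + 383
925 = 2·383 + 159
383 = 2·159 + 65
159 = 2·65 + 29
65 = 2·29 + 7
29 = 4·7 + 1
7 = 7·1 + 0
The gcd is 1. Working backward:
1 = 29 − 4·7
1 = −4·65 + 9·29
1 = 9·159 − 22·65
1 = −22·383 + 53·159
1 = 53·925 − 128·383
1 = −128·8708 + 1205·925
1 = 1205·35757 − 4948·8708
Hence 8708⁻¹ ≡ -4948 ≡ 30809 (mod 35757).

30809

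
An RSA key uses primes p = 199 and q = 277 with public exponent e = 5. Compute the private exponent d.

32789

φ(n) = (p−1)(q−1) = 198·276 = 54648.
Need d with 5·d ≡ 1 (mod 54648). Apply the extended Euclidean algorithm:
54648 = 10929×5 + 3
5 = 1×3 + 2
3 = 1×2 + 1
2 = 2×1 + 0
Back-substitute:
1 = 3 − 2
1 = −5 + 2·3
1 = 2·54648 − 21859·5
So 5·(-21859) ≡ 1 (mod 54648), hence d ≡ -21859 ≡ 32789 (mod 54648).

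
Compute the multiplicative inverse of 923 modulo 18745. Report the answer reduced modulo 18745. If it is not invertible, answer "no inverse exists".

Apply the Euclidean algorithm to 18745 and 923:
18745 = 20*923 + 285
923 = 3*285 + 68
285 = 4*68 + 13
68 = 5*13 + 3
13 = 4*3 + 1
3 = 3*1 + 0
The gcd is 1. Working backward:
1 = 13 − 4·3
1 = −4·68 + 21·13
1 = 21·285 − 88·68
1 = −88·923 + 285·285
1 = 285·18745 − 5788·923
Thus 923·(-5788) ≡ 1 (mod 18745); reducing, -5788 mod 18745 = 12957.

12957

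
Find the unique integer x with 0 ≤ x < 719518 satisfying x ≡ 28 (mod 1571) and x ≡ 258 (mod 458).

505890

Write x = 28 + 1571·k. Then 1571·k ≡ 258 − 28 ≡ 230 (mod 458).
Need 1571⁻¹ mod 458. Extended Euclid on (458, 197):
458 = 2*197 + 64
197 = 3*64 + 5
64 = 12*5 + 4
5 = 1*4 + 1
4 = 4*1 + 0
Back-substitute:
1 = 5 − 4
1 = −64 + 13·5
1 = 13·197 − 40·64
1 = −40·458 + 93·197
1571⁻¹ ≡ 93 (mod 458), so k ≡ 93·230 ≡ 322 (mod 458).
x = 28 + 1571·322 = 505890.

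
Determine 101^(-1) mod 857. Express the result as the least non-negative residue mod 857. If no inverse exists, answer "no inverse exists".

577

gcd(857, 101) by repeated division:
857 = 8*101 + 49
101 = 2*49 + 3
49 = 16*3 + 1
3 = 3*1 + 0
The gcd is 1. Working backward:
1 = 49 − 16·3
1 = −16·101 + 33·49
1 = 33·857 − 280·101
So 101·(-280) ≡ 1 (mod 857), and -280 ≡ 577 (mod 857).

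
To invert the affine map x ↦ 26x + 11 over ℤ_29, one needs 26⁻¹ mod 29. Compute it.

gcd(29, 26) by repeated division:
29 = 1·26 + 3
26 = 8·3 + 2
3 = 1·2 + 1
2 = 2·1 + 0
Since gcd(26, 29) = 1, back-substitute to write 1 as a combination:
1 = 3 − 2
1 = −26 + 9·3
1 = 9·29 − 10·26
Thus 26·(-10) ≡ 1 (mod 29); reducing, -10 mod 29 = 19.

19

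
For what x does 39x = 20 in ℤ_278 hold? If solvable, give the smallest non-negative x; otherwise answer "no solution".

First find gcd(39, 278):
278 = 7*39 + 5
39 = 7*5 + 4
5 = 1*4 + 1
4 = 4*1 + 0
gcd = 1, so a unique solution mod 278 exists.
Back-substitute for the Bézout coefficients:
1 = 5 − 4
1 = −39 + 8·5
1 = 8·278 − 57·39
So 39·(-57) ≡ 1 (mod 278), giving 39⁻¹ ≡ 221.
x ≡ 39⁻¹·20 ≡ 221·20 ≡ 250 (mod 278).

250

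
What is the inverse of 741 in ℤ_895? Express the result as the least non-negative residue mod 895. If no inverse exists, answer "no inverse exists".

401

Apply the Euclidean algorithm to 895 and 741:
895 = 1·741 + 154
741 = 4·154 + 125
154 = 1·125 + 29
125 = 4·29 + 9
29 = 3·9 + 2
9 = 4·2 + 1
2 = 2·1 + 0
The gcd is 1. Working backward:
1 = 9 − 4·2
1 = −4·29 + 13·9
1 = 13·125 − 56·29
1 = −56·154 + 69·125
1 = 69·741 − 332·154
1 = −332·895 + 401·741
So 741·401 ≡ 1 (mod 895).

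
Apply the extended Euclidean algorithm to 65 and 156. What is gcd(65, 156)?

Apply Euclid's algorithm to 156 and 65:
156 = 2×65 + 26
65 = 2×26 + 13
26 = 2×13 + 0
gcd(65, 156) = 13.
Working backward:
13 = 65 − 2·26
13 = −2·156 + 5·65
So 13 = (-2)·156 + (5)·65.

13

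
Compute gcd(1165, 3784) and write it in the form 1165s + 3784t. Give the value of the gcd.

Repeated division:
3784 = 3×1165 + 289
1165 = 4×289 + 9
289 = 32×9 + 1
9 = 9×1 + 0
gcd(1165, 3784) = 1.
Back-substituting:
1 = 289 − 32·9
1 = −32·1165 + 129·289
1 = 129·3784 − 419·1165
So 1 = (129)·3784 + (-419)·1165.

1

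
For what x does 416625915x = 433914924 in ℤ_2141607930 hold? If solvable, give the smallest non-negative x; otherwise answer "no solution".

no solution

gcd(416625915, 2141607930):
2141607930 = 5×416625915 + 58478355
416625915 = 7×58478355 + 7277430
58478355 = 8×7277430 + 258915
7277430 = 28×258915 + 27810
258915 = 9×27810 + 8625
27810 = 3×8625 + 1935
8625 = 4×1935 + 885
1935 = 2×885 + 165
885 = 5×165 + 60
165 = 2×60 + 45
60 = 1×45 + 15
45 = 3×15 + 0
gcd = 15, but 15 ∤ 433914924, so the congruence has no solution.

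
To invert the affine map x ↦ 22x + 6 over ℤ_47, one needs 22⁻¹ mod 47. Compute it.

Run Euclid on (47, 22):
47 = 2*22 + 3
22 = 7*3 + 1
3 = 3*1 + 0
Since gcd(22, 47) = 1, back-substitute to write 1 as a combination:
1 = 22 − 7·3
1 = −7·47 + 15·22
So 22·15 ≡ 1 (mod 47).

15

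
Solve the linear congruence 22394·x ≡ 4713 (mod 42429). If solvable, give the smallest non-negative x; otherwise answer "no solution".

First find gcd(22394, 42429):
42429 = 1×22394 + 20035
22394 = 1×20035 + 2359
20035 = 8×2359 + 1163
2359 = 2×1163 + 33
1163 = 35×33 + 8
33 = 4×8 + 1
8 = 8×1 + 0
gcd = 1, so a unique solution mod 42429 exists.
Back-substitute for the Bézout coefficients:
1 = 33 − 4·8
1 = −4·1163 + 141·33
1 = 141·2359 − 286·1163
1 = −286·20035 + 2429·2359
1 = 2429·22394 − 2715·20035
1 = −2715·42429 + 5144·22394
So 22394·(5144) ≡ 1 (mod 42429), giving 22394⁻¹ ≡ 5144.
x ≡ 22394⁻¹·4713 ≡ 5144·4713 ≡ 16713 (mod 42429).

16713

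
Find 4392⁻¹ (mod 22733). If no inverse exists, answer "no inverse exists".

Run Euclid on (22733, 4392):
22733 = 5*4392 + 773
4392 = 5*773 + 527
773 = 1*527 + 246
527 = 2*246 + 35
246 = 7*35 + 1
35 = 35*1 + 0
The gcd is 1. Working backward:
1 = 246 − 7·35
1 = −7·527 + 15·246
1 = 15·773 − 22·527
1 = −22·4392 + 125·773
1 = 125·22733 − 647·4392
Thus 4392·(-647) ≡ 1 (mod 22733); reducing, -647 mod 22733 = 22086.

22086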